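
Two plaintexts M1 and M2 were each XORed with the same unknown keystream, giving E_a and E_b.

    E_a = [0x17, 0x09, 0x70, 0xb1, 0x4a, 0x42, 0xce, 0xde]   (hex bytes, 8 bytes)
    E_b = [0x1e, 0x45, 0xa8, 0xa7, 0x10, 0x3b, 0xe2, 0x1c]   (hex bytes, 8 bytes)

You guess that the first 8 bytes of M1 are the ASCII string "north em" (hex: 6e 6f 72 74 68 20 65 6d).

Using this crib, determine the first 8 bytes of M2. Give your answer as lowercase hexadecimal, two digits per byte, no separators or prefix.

6723aa62325949af

First, E_a ⊕ E_b = (M1 ⊕ K) ⊕ (M2 ⊕ K) = M1 ⊕ M2, so the key drops out. Then M2 = (M1 ⊕ M2) ⊕ M1 over the first 8 bytes.
byte 0: (17 ^ 1e) ^ 6e = 09 ^ 6e = 67
byte 1: (09 ^ 45) ^ 6f = 4c ^ 6f = 23
byte 2: (70 ^ a8) ^ 72 = d8 ^ 72 = aa
byte 3: (b1 ^ a7) ^ 74 = 16 ^ 74 = 62
byte 4: (4a ^ 10) ^ 68 = 5a ^ 68 = 32
byte 5: (42 ^ 3b) ^ 20 = 79 ^ 20 = 59
byte 6: (ce ^ e2) ^ 65 = 2c ^ 65 = 49
byte 7: (de ^ 1c) ^ 6d = c2 ^ 6d = af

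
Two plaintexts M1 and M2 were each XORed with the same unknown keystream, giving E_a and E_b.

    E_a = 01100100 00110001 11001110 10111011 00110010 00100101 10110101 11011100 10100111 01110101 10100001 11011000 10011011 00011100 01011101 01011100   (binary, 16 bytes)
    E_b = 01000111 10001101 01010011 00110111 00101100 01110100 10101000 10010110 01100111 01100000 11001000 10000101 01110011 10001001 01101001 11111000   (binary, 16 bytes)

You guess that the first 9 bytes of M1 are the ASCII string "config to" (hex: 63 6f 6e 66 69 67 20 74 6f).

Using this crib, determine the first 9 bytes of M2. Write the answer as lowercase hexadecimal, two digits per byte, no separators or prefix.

First, E_a ⊕ E_b = (M1 ⊕ K) ⊕ (M2 ⊕ K) = M1 ⊕ M2, so the key drops out. Then M2 = (M1 ⊕ M2) ⊕ M1 over the first 9 bytes.
byte 0: (64 XOR 47) XOR 63 = 23 XOR 63 = 40
byte 1: (31 XOR 8d) XOR 6f = bc XOR 6f = d3
byte 2: (ce XOR 53) XOR 6e = 9d XOR 6e = f3
byte 3: (bb XOR 37) XOR 66 = 8c XOR 66 = ea
byte 4: (32 XOR 2c) XOR 69 = 1e XOR 69 = 77
byte 5: (25 XOR 74) XOR 67 = 51 XOR 67 = 36
byte 6: (b5 XOR a8) XOR 20 = 1d XOR 20 = 3d
byte 7: (dc XOR 96) XOR 74 = 4a XOR 74 = 3e
byte 8: (a7 XOR 67) XOR 6f = c0 XOR 6f = af

40d3f3ea77363d3eaf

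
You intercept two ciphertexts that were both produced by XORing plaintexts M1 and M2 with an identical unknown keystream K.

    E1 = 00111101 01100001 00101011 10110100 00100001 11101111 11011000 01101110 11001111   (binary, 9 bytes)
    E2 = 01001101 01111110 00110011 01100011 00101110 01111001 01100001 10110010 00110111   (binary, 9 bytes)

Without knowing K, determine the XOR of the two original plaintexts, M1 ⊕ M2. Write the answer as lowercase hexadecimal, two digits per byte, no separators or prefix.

E1 ⊕ E2 = (M1 ⊕ K) ⊕ (M2 ⊕ K) = M1 ⊕ M2 — the shared key cancels under XOR.
byte 0:  61 XOR  77 = 112
byte 1:  97 XOR 126 =  31
byte 2:  43 XOR  51 =  24
byte 3: 180 XOR  99 = 215
byte 4:  33 XOR  46 =  15
byte 5: 239 XOR 121 = 150
byte 6: 216 XOR  97 = 185
byte 7: 110 XOR 178 = 220
byte 8: 207 XOR  55 = 248

701f18d70f96b9dcf8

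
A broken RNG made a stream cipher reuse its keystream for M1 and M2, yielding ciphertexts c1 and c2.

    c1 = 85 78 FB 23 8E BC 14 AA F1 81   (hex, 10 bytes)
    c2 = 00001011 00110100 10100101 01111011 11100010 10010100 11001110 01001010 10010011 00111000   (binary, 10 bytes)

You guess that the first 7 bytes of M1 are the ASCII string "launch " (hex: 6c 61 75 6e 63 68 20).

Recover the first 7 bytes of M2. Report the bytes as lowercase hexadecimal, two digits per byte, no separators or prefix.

e22d2b360f40fa

First, c1 ⊕ c2 = (M1 ⊕ K) ⊕ (M2 ⊕ K) = M1 ⊕ M2, so the key drops out. Then M2 = (M1 ⊕ M2) ⊕ M1 over the first 7 bytes.
byte 0: (85 XOR 0b) XOR 6c = 8e XOR 6c = e2
byte 1: (78 XOR 34) XOR 61 = 4c XOR 61 = 2d
byte 2: (fb XOR a5) XOR 75 = 5e XOR 75 = 2b
byte 3: (23 XOR 7b) XOR 6e = 58 XOR 6e = 36
byte 4: (8e XOR e2) XOR 63 = 6c XOR 63 = 0f
byte 5: (bc XOR 94) XOR 68 = 28 XOR 68 = 40
byte 6: (14 XOR ce) XOR 20 = da XOR 20 = fa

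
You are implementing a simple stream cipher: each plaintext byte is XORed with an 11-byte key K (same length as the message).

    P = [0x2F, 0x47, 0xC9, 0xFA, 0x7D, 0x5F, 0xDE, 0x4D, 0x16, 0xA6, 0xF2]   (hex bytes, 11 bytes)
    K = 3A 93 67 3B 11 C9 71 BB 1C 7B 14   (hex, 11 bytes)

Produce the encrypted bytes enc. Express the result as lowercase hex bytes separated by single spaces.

XOR is its own inverse, so applying the key byte-wise gives the result directly.
2f XOR 3a = 15
47 XOR 93 = d4
c9 XOR 67 = ae
fa XOR 3b = c1
7d XOR 11 = 6c
5f XOR c9 = 96
de XOR 71 = af
4d XOR bb = f6
16 XOR 1c = 0a
a6 XOR 7b = dd
f2 XOR 14 = e6

15 d4 ae c1 6c 96 af f6 0a dd e6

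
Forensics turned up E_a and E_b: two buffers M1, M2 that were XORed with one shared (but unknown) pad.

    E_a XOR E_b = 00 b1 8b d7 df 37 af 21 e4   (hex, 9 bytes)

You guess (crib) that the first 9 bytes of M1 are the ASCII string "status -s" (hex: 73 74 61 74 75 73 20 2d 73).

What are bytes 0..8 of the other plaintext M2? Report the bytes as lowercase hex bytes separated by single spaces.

73 c5 ea a3 aa 44 8f 0c 97

Since E_a ⊕ E_b = M1 ⊕ M2, XORing with the guessed M1 bytes yields the corresponding M2 bytes: M2 = (E_a ⊕ E_b) ⊕ M1.
byte 0: 00 ⊕ 73 = 73
byte 1: b1 ⊕ 74 = c5
byte 2: 8b ⊕ 61 = ea
byte 3: d7 ⊕ 74 = a3
byte 4: df ⊕ 75 = aa
byte 5: 37 ⊕ 73 = 44
byte 6: af ⊕ 20 = 8f
byte 7: 21 ⊕ 2d = 0c
byte 8: e4 ⊕ 73 = 97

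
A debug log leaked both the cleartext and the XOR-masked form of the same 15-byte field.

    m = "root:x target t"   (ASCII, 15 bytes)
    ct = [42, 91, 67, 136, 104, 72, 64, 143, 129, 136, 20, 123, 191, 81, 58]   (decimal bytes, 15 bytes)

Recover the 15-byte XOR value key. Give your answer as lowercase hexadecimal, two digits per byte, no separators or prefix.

58342cfc523060fbe0fa731ecb714e

Since ct = m ⊕ key, XORing both sides with m gives key = m ⊕ ct.
01110010 xor 00101010 = 01011000
01101111 xor 01011011 = 00110100
01101111 xor 01000011 = 00101100
01110100 xor 10001000 = 11111100
00111010 xor 01101000 = 01010010
01111000 xor 01001000 = 00110000
00100000 xor 01000000 = 01100000
01110100 xor 10001111 = 11111011
01100001 xor 10000001 = 11100000
01110010 xor 10001000 = 11111010
01100111 xor 00010100 = 01110011
01100101 xor 01111011 = 00011110
01110100 xor 10111111 = 11001011
00100000 xor 01010001 = 01110001
01110100 xor 00111010 = 01001110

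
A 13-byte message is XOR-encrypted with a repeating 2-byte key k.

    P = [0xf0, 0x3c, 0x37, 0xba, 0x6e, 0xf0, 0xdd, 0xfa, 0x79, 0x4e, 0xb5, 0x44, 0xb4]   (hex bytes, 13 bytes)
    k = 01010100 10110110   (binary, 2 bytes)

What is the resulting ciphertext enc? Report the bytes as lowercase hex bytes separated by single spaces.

The 2-byte key repeats, so the effective keystream is 54 b6 54 b6 54 b6 54 b6 54 b6 54 b6 54.
byte 0: 240 ⊕  84 = 164
byte 1:  60 ⊕ 182 = 138
byte 2:  55 ⊕  84 =  99
byte 3: 186 ⊕ 182 =  12
byte 4: 110 ⊕  84 =  58
byte 5: 240 ⊕ 182 =  70
byte 6: 221 ⊕  84 = 137
byte 7: 250 ⊕ 182 =  76
byte 8: 121 ⊕  84 =  45
byte 9:  78 ⊕ 182 = 248
byte 10: 181 ⊕  84 = 225
byte 11:  68 ⊕ 182 = 242
byte 12: 180 ⊕  84 = 224

a4 8a 63 0c 3a 46 89 4c 2d f8 e1 f2 e0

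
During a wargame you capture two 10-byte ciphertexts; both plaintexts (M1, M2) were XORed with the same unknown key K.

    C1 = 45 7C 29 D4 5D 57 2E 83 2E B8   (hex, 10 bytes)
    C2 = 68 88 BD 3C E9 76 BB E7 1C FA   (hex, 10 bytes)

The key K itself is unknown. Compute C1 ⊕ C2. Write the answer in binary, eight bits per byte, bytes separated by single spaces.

00101101 11110100 10010100 11101000 10110100 00100001 10010101 01100100 00110010 01000010

C1 ⊕ C2 = (M1 ⊕ K) ⊕ (M2 ⊕ K) = M1 ⊕ M2 — the shared key cancels under XOR.
byte 0:  69 xor 104 =  45
byte 1: 124 xor 136 = 244
byte 2:  41 xor 189 = 148
byte 3: 212 xor  60 = 232
byte 4:  93 xor 233 = 180
byte 5:  87 xor 118 =  33
byte 6:  46 xor 187 = 149
byte 7: 131 xor 231 = 100
byte 8:  46 xor  28 =  50
byte 9: 184 xor 250 =  66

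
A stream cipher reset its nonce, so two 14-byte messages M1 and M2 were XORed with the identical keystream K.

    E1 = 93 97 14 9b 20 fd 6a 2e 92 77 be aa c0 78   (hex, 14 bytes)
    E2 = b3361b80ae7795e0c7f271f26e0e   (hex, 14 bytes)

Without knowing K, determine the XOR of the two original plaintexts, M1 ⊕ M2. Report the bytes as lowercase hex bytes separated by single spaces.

E1 ⊕ E2 = (M1 ⊕ K) ⊕ (M2 ⊕ K) = M1 ⊕ M2 — the shared key cancels under XOR.
93 ^ b3 = 20
97 ^ 36 = a1
14 ^ 1b = 0f
9b ^ 80 = 1b
20 ^ ae = 8e
fd ^ 77 = 8a
6a ^ 95 = ff
2e ^ e0 = ce
92 ^ c7 = 55
77 ^ f2 = 85
be ^ 71 = cf
aa ^ f2 = 58
c0 ^ 6e = ae
78 ^ 0e = 76

20 a1 0f 1b 8e 8a ff ce 55 85 cf 58 ae 76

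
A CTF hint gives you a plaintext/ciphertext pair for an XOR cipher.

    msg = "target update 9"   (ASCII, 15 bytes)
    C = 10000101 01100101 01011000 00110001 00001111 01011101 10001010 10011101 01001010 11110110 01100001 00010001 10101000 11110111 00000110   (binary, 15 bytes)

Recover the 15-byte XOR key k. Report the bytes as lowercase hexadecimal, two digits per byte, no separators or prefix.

Since C = msg ⊕ k, XORing both sides with msg gives k = msg ⊕ C.
byte 0: 01110100 xor 10000101 = 11110001
byte 1: 01100001 xor 01100101 = 00000100
byte 2: 01110010 xor 01011000 = 00101010
byte 3: 01100111 xor 00110001 = 01010110
byte 4: 01100101 xor 00001111 = 01101010
byte 5: 01110100 xor 01011101 = 00101001
byte 6: 00100000 xor 10001010 = 10101010
byte 7: 01110101 xor 10011101 = 11101000
byte 8: 01110000 xor 01001010 = 00111010
byte 9: 01100100 xor 11110110 = 10010010
byte 10: 01100001 xor 01100001 = 00000000
byte 11: 01110100 xor 00010001 = 01100101
byte 12: 01100101 xor 10101000 = 11001101
byte 13: 00100000 xor 11110111 = 11010111
byte 14: 00111001 xor 00000110 = 00111111

f1042a566a29aae83a920065cdd73f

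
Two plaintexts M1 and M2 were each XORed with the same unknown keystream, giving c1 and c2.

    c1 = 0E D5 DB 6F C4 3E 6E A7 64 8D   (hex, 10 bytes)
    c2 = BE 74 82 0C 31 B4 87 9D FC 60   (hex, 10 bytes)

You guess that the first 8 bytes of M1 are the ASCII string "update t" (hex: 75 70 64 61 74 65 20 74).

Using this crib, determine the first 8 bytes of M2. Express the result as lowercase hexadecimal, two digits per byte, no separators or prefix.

First, c1 ⊕ c2 = (M1 ⊕ K) ⊕ (M2 ⊕ K) = M1 ⊕ M2, so the key drops out. Then M2 = (M1 ⊕ M2) ⊕ M1 over the first 8 bytes.
byte 0: (0e xor be) xor 75 = b0 xor 75 = c5
byte 1: (d5 xor 74) xor 70 = a1 xor 70 = d1
byte 2: (db xor 82) xor 64 = 59 xor 64 = 3d
byte 3: (6f xor 0c) xor 61 = 63 xor 61 = 02
byte 4: (c4 xor 31) xor 74 = f5 xor 74 = 81
byte 5: (3e xor b4) xor 65 = 8a xor 65 = ef
byte 6: (6e xor 87) xor 20 = e9 xor 20 = c9
byte 7: (a7 xor 9d) xor 74 = 3a xor 74 = 4e

c5d13d0281efc94e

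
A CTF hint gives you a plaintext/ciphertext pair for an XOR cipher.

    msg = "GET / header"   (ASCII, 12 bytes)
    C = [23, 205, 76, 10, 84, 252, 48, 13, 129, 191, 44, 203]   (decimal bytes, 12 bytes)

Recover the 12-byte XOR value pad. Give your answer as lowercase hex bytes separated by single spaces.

Since C = msg ⊕ pad, XORing both sides with msg gives pad = msg ⊕ C.
01000111 XOR 00010111 = 01010000
01000101 XOR 11001101 = 10001000
01010100 XOR 01001100 = 00011000
00100000 XOR 00001010 = 00101010
00101111 XOR 01010100 = 01111011
00100000 XOR 11111100 = 11011100
01101000 XOR 00110000 = 01011000
01100101 XOR 00001101 = 01101000
01100001 XOR 10000001 = 11100000
01100100 XOR 10111111 = 11011011
01100101 XOR 00101100 = 01001001
01110010 XOR 11001011 = 10111001

50 88 18 2a 7b dc 58 68 e0 db 49 b9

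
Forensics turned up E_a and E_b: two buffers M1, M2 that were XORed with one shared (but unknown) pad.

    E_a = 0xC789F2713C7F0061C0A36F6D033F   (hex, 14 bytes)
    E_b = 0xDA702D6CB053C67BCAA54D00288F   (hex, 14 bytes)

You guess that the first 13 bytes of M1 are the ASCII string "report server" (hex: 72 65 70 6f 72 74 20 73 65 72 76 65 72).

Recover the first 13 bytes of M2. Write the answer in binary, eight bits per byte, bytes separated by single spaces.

01101111 10011100 10101111 01110010 11111110 01011000 11100110 01101001 01101111 01110100 01010100 00001000 01011001

First, E_a ⊕ E_b = (M1 ⊕ K) ⊕ (M2 ⊕ K) = M1 ⊕ M2, so the key drops out. Then M2 = (M1 ⊕ M2) ⊕ M1 over the first 13 bytes.
byte 0: (c7 xor da) xor 72 = 1d xor 72 = 6f
byte 1: (89 xor 70) xor 65 = f9 xor 65 = 9c
byte 2: (f2 xor 2d) xor 70 = df xor 70 = af
byte 3: (71 xor 6c) xor 6f = 1d xor 6f = 72
byte 4: (3c xor b0) xor 72 = 8c xor 72 = fe
byte 5: (7f xor 53) xor 74 = 2c xor 74 = 58
byte 6: (00 xor c6) xor 20 = c6 xor 20 = e6
byte 7: (61 xor 7b) xor 73 = 1a xor 73 = 69
byte 8: (c0 xor ca) xor 65 = 0a xor 65 = 6f
byte 9: (a3 xor a5) xor 72 = 06 xor 72 = 74
byte 10: (6f xor 4d) xor 76 = 22 xor 76 = 54
byte 11: (6d xor 00) xor 65 = 6d xor 65 = 08
byte 12: (03 xor 28) xor 72 = 2b xor 72 = 59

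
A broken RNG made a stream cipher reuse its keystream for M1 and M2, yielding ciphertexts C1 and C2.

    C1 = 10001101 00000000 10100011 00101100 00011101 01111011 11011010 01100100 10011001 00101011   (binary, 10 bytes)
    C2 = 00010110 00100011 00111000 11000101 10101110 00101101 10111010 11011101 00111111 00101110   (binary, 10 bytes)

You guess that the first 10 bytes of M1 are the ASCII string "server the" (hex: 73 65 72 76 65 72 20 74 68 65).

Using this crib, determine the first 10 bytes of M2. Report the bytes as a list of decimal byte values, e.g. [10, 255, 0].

[232, 70, 233, 159, 214, 36, 64, 205, 206, 96]

First, C1 ⊕ C2 = (M1 ⊕ K) ⊕ (M2 ⊕ K) = M1 ⊕ M2, so the key drops out. Then M2 = (M1 ⊕ M2) ⊕ M1 over the first 10 bytes.
byte 0: (8d ^ 16) ^ 73 = 9b ^ 73 = e8
byte 1: (00 ^ 23) ^ 65 = 23 ^ 65 = 46
byte 2: (a3 ^ 38) ^ 72 = 9b ^ 72 = e9
byte 3: (2c ^ c5) ^ 76 = e9 ^ 76 = 9f
byte 4: (1d ^ ae) ^ 65 = b3 ^ 65 = d6
byte 5: (7b ^ 2d) ^ 72 = 56 ^ 72 = 24
byte 6: (da ^ ba) ^ 20 = 60 ^ 20 = 40
byte 7: (64 ^ dd) ^ 74 = b9 ^ 74 = cd
byte 8: (99 ^ 3f) ^ 68 = a6 ^ 68 = ce
byte 9: (2b ^ 2e) ^ 65 = 05 ^ 65 = 60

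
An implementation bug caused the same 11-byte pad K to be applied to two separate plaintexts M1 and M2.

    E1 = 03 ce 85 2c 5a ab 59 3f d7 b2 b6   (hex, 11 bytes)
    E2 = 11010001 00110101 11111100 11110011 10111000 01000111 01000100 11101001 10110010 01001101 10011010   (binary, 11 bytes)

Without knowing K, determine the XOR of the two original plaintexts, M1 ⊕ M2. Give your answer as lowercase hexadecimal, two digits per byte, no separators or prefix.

E1 ⊕ E2 = (M1 ⊕ K) ⊕ (M2 ⊕ K) = M1 ⊕ M2 — the shared key cancels under XOR.
03 XOR d1 = d2
ce XOR 35 = fb
85 XOR fc = 79
2c XOR f3 = df
5a XOR b8 = e2
ab XOR 47 = ec
59 XOR 44 = 1d
3f XOR e9 = d6
d7 XOR b2 = 65
b2 XOR 4d = ff
b6 XOR 9a = 2c

d2fb79dfe2ec1dd665ff2c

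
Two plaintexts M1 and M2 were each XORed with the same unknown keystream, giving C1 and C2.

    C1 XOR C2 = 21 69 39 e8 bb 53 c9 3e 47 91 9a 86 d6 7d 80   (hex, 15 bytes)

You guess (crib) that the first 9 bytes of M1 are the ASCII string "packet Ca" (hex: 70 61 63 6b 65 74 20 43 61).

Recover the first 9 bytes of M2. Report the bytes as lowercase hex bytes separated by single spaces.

51 08 5a 83 de 27 e9 7d 26

Since C1 ⊕ C2 = M1 ⊕ M2, XORing with the guessed M1 bytes yields the corresponding M2 bytes: M2 = (C1 ⊕ C2) ⊕ M1.
byte 0: 21 xor 70 = 51
byte 1: 69 xor 61 = 08
byte 2: 39 xor 63 = 5a
byte 3: e8 xor 6b = 83
byte 4: bb xor 65 = de
byte 5: 53 xor 74 = 27
byte 6: c9 xor 20 = e9
byte 7: 3e xor 43 = 7d
byte 8: 47 xor 61 = 26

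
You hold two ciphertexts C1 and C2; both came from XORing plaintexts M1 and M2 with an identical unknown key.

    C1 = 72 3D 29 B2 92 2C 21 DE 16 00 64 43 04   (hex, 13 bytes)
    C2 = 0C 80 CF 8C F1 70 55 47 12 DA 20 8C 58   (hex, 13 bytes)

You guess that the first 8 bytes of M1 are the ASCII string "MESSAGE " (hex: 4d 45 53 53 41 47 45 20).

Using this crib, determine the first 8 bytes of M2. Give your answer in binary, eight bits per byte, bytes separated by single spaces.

First, C1 ⊕ C2 = (M1 ⊕ K) ⊕ (M2 ⊕ K) = M1 ⊕ M2, so the key drops out. Then M2 = (M1 ⊕ M2) ⊕ M1 over the first 8 bytes.
byte 0: (72 ⊕ 0c) ⊕ 4d = 7e ⊕ 4d = 33
byte 1: (3d ⊕ 80) ⊕ 45 = bd ⊕ 45 = f8
byte 2: (29 ⊕ cf) ⊕ 53 = e6 ⊕ 53 = b5
byte 3: (b2 ⊕ 8c) ⊕ 53 = 3e ⊕ 53 = 6d
byte 4: (92 ⊕ f1) ⊕ 41 = 63 ⊕ 41 = 22
byte 5: (2c ⊕ 70) ⊕ 47 = 5c ⊕ 47 = 1b
byte 6: (21 ⊕ 55) ⊕ 45 = 74 ⊕ 45 = 31
byte 7: (de ⊕ 47) ⊕ 20 = 99 ⊕ 20 = b9

00110011 11111000 10110101 01101101 00100010 00011011 00110001 10111001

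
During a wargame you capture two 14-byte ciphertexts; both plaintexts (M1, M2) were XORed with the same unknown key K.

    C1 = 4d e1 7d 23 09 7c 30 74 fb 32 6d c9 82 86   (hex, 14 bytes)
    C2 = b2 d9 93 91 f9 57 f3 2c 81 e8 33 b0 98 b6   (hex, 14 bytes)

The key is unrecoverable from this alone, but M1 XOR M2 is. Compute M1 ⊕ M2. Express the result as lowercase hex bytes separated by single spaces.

ff 38 ee b2 f0 2b c3 58 7a da 5e 79 1a 30

C1 ⊕ C2 = (M1 ⊕ K) ⊕ (M2 ⊕ K) = M1 ⊕ M2 — the shared key cancels under XOR.
byte 0: 4d XOR b2 = ff
byte 1: e1 XOR d9 = 38
byte 2: 7d XOR 93 = ee
byte 3: 23 XOR 91 = b2
byte 4: 09 XOR f9 = f0
byte 5: 7c XOR 57 = 2b
byte 6: 30 XOR f3 = c3
byte 7: 74 XOR 2c = 58
byte 8: fb XOR 81 = 7a
byte 9: 32 XOR e8 = da
byte 10: 6d XOR 33 = 5e
byte 11: c9 XOR b0 = 79
byte 12: 82 XOR 98 = 1a
byte 13: 86 XOR b6 = 30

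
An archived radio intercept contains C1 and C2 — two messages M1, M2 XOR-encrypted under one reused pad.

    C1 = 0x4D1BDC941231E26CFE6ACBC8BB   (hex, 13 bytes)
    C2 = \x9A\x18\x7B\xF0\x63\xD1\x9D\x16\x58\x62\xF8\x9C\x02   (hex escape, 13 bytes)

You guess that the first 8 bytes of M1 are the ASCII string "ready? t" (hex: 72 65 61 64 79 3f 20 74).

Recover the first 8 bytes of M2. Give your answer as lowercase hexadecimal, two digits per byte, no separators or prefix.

a566c60008df5f0e

First, C1 ⊕ C2 = (M1 ⊕ K) ⊕ (M2 ⊕ K) = M1 ⊕ M2, so the key drops out. Then M2 = (M1 ⊕ M2) ⊕ M1 over the first 8 bytes.
byte 0: (4d ⊕ 9a) ⊕ 72 = d7 ⊕ 72 = a5
byte 1: (1b ⊕ 18) ⊕ 65 = 03 ⊕ 65 = 66
byte 2: (dc ⊕ 7b) ⊕ 61 = a7 ⊕ 61 = c6
byte 3: (94 ⊕ f0) ⊕ 64 = 64 ⊕ 64 = 00
byte 4: (12 ⊕ 63) ⊕ 79 = 71 ⊕ 79 = 08
byte 5: (31 ⊕ d1) ⊕ 3f = e0 ⊕ 3f = df
byte 6: (e2 ⊕ 9d) ⊕ 20 = 7f ⊕ 20 = 5f
byte 7: (6c ⊕ 16) ⊕ 74 = 7a ⊕ 74 = 0e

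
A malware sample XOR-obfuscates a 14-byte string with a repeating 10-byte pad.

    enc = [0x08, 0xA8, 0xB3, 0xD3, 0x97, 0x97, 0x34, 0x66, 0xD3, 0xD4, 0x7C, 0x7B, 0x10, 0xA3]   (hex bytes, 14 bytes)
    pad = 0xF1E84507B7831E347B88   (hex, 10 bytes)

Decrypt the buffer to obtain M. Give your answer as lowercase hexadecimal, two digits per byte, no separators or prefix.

f940f6d420142a52a85c8d9355a4

The 10-byte key repeats, so the effective keystream is f1 e8 45 07 b7 83 1e 34 7b 88 f1 e8 45 07.
byte 0: 00001000 xor 11110001 = 11111001
byte 1: 10101000 xor 11101000 = 01000000
byte 2: 10110011 xor 01000101 = 11110110
byte 3: 11010011 xor 00000111 = 11010100
byte 4: 10010111 xor 10110111 = 00100000
byte 5: 10010111 xor 10000011 = 00010100
byte 6: 00110100 xor 00011110 = 00101010
byte 7: 01100110 xor 00110100 = 01010010
byte 8: 11010011 xor 01111011 = 10101000
byte 9: 11010100 xor 10001000 = 01011100
byte 10: 01111100 xor 11110001 = 10001101
byte 11: 01111011 xor 11101000 = 10010011
byte 12: 00010000 xor 01000101 = 01010101
byte 13: 10100011 xor 00000111 = 10100100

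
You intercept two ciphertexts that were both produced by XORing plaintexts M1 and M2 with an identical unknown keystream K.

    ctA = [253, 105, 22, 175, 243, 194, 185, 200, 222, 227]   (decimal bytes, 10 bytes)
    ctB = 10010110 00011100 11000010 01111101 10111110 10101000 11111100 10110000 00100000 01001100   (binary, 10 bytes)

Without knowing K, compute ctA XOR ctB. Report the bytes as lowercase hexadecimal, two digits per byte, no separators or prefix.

ctA ⊕ ctB = (M1 ⊕ K) ⊕ (M2 ⊕ K) = M1 ⊕ M2 — the shared key cancels under XOR.
fd XOR 96 = 6b
69 XOR 1c = 75
16 XOR c2 = d4
af XOR 7d = d2
f3 XOR be = 4d
c2 XOR a8 = 6a
b9 XOR fc = 45
c8 XOR b0 = 78
de XOR 20 = fe
e3 XOR 4c = af

6b75d4d24d6a4578feaf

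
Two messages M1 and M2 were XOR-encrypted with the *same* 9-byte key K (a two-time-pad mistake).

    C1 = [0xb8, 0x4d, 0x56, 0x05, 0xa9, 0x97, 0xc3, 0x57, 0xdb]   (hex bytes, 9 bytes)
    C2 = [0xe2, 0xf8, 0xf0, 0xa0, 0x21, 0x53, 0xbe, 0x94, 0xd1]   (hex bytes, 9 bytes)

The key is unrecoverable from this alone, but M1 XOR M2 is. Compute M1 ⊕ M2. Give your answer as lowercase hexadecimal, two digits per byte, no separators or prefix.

5ab5a6a588c47dc30a

C1 ⊕ C2 = (M1 ⊕ K) ⊕ (M2 ⊕ K) = M1 ⊕ M2 — the shared key cancels under XOR.
byte 0: b8 ^ e2 = 5a
byte 1: 4d ^ f8 = b5
byte 2: 56 ^ f0 = a6
byte 3: 05 ^ a0 = a5
byte 4: a9 ^ 21 = 88
byte 5: 97 ^ 53 = c4
byte 6: c3 ^ be = 7d
byte 7: 57 ^ 94 = c3
byte 8: db ^ d1 = 0a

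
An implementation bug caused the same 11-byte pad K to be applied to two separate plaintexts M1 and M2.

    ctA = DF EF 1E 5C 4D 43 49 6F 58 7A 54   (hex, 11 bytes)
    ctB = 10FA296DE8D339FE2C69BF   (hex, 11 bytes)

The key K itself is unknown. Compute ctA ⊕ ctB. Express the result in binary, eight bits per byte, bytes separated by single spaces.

11001111 00010101 00110111 00110001 10100101 10010000 01110000 10010001 01110100 00010011 11101011

ctA ⊕ ctB = (M1 ⊕ K) ⊕ (M2 ⊕ K) = M1 ⊕ M2 — the shared key cancels under XOR.
df ^ 10 = cf
ef ^ fa = 15
1e ^ 29 = 37
5c ^ 6d = 31
4d ^ e8 = a5
43 ^ d3 = 90
49 ^ 39 = 70
6f ^ fe = 91
58 ^ 2c = 74
7a ^ 69 = 13
54 ^ bf = eb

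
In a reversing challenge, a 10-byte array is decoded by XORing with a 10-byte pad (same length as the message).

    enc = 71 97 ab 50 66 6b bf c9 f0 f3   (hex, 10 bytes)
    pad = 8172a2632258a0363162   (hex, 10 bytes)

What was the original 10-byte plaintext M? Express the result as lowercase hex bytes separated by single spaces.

f0 e5 09 33 44 33 1f ff c1 91

113 ^ 129 = 240
151 ^ 114 = 229
171 ^ 162 =   9
 80 ^  99 =  51
102 ^  34 =  68
107 ^  88 =  51
191 ^ 160 =  31
201 ^  54 = 255
240 ^  49 = 193
243 ^  98 = 145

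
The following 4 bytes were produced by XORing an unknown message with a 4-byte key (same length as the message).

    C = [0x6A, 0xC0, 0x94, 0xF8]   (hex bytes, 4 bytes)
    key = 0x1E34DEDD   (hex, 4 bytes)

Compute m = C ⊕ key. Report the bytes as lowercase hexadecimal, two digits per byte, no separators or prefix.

byte 0: 01101010 XOR 00011110 = 01110100
byte 1: 11000000 XOR 00110100 = 11110100
byte 2: 10010100 XOR 11011110 = 01001010
byte 3: 11111000 XOR 11011101 = 00100101

74f44a25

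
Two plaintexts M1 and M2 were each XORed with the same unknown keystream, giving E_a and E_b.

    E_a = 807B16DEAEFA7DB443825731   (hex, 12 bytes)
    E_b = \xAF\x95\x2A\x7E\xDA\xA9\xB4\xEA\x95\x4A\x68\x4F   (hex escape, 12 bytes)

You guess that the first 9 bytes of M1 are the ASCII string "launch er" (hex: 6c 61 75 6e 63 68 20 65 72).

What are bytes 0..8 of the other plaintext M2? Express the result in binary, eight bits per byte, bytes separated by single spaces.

First, E_a ⊕ E_b = (M1 ⊕ K) ⊕ (M2 ⊕ K) = M1 ⊕ M2, so the key drops out. Then M2 = (M1 ⊕ M2) ⊕ M1 over the first 9 bytes.
byte 0: (80 ^ af) ^ 6c = 2f ^ 6c = 43
byte 1: (7b ^ 95) ^ 61 = ee ^ 61 = 8f
byte 2: (16 ^ 2a) ^ 75 = 3c ^ 75 = 49
byte 3: (de ^ 7e) ^ 6e = a0 ^ 6e = ce
byte 4: (ae ^ da) ^ 63 = 74 ^ 63 = 17
byte 5: (fa ^ a9) ^ 68 = 53 ^ 68 = 3b
byte 6: (7d ^ b4) ^ 20 = c9 ^ 20 = e9
byte 7: (b4 ^ ea) ^ 65 = 5e ^ 65 = 3b
byte 8: (43 ^ 95) ^ 72 = d6 ^ 72 = a4

01000011 10001111 01001001 11001110 00010111 00111011 11101001 00111011 10100100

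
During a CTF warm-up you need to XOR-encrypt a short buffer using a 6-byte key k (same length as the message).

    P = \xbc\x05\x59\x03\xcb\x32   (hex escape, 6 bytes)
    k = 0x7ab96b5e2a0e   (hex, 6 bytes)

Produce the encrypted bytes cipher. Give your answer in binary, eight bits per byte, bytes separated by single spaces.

byte 0: 188 xor 122 = 198
byte 1:   5 xor 185 = 188
byte 2:  89 xor 107 =  50
byte 3:   3 xor  94 =  93
byte 4: 203 xor  42 = 225
byte 5:  50 xor  14 =  60

11000110 10111100 00110010 01011101 11100001 00111100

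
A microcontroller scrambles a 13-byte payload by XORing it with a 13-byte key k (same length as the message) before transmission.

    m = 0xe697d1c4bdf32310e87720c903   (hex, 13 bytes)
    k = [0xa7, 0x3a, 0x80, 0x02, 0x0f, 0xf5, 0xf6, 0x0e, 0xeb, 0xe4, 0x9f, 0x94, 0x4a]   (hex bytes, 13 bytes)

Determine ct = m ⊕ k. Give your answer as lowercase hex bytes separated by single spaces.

XOR is its own inverse, so applying the key byte-wise gives the result directly.
11100110 ^ 10100111 = 01000001
10010111 ^ 00111010 = 10101101
11010001 ^ 10000000 = 01010001
11000100 ^ 00000010 = 11000110
10111101 ^ 00001111 = 10110010
11110011 ^ 11110101 = 00000110
00100011 ^ 11110110 = 11010101
00010000 ^ 00001110 = 00011110
11101000 ^ 11101011 = 00000011
01110111 ^ 11100100 = 10010011
00100000 ^ 10011111 = 10111111
11001001 ^ 10010100 = 01011101
00000011 ^ 01001010 = 01001001

41 ad 51 c6 b2 06 d5 1e 03 93 bf 5d 49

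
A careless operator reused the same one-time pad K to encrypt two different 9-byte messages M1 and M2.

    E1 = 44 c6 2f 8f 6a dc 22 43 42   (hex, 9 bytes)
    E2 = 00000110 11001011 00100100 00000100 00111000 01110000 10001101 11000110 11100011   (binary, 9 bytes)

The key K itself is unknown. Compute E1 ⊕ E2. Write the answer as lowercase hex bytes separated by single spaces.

E1 ⊕ E2 = (M1 ⊕ K) ⊕ (M2 ⊕ K) = M1 ⊕ M2 — the shared key cancels under XOR.
byte 0:  68 ^   6 =  66
byte 1: 198 ^ 203 =  13
byte 2:  47 ^  36 =  11
byte 3: 143 ^   4 = 139
byte 4: 106 ^  56 =  82
byte 5: 220 ^ 112 = 172
byte 6:  34 ^ 141 = 175
byte 7:  67 ^ 198 = 133
byte 8:  66 ^ 227 = 161

42 0d 0b 8b 52 ac af 85 a1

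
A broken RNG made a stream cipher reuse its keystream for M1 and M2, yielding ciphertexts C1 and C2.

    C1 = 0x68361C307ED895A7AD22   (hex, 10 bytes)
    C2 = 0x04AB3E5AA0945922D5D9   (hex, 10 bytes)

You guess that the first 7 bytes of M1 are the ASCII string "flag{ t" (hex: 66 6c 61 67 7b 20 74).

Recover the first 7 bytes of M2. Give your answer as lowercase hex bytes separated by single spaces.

0a f1 43 0d a5 6c b8

First, C1 ⊕ C2 = (M1 ⊕ K) ⊕ (M2 ⊕ K) = M1 ⊕ M2, so the key drops out. Then M2 = (M1 ⊕ M2) ⊕ M1 over the first 7 bytes.
byte 0: (68 ^ 04) ^ 66 = 6c ^ 66 = 0a
byte 1: (36 ^ ab) ^ 6c = 9d ^ 6c = f1
byte 2: (1c ^ 3e) ^ 61 = 22 ^ 61 = 43
byte 3: (30 ^ 5a) ^ 67 = 6a ^ 67 = 0d
byte 4: (7e ^ a0) ^ 7b = de ^ 7b = a5
byte 5: (d8 ^ 94) ^ 20 = 4c ^ 20 = 6c
byte 6: (95 ^ 59) ^ 74 = cc ^ 74 = b8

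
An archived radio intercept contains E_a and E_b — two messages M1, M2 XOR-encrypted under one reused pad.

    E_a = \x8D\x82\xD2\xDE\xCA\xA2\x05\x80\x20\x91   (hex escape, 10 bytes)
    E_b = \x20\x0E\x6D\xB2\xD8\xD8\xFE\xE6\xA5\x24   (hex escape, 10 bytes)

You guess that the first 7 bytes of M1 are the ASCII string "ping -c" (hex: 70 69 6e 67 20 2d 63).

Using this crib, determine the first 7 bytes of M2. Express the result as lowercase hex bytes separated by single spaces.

First, E_a ⊕ E_b = (M1 ⊕ K) ⊕ (M2 ⊕ K) = M1 ⊕ M2, so the key drops out. Then M2 = (M1 ⊕ M2) ⊕ M1 over the first 7 bytes.
byte 0: (8d ⊕ 20) ⊕ 70 = ad ⊕ 70 = dd
byte 1: (82 ⊕ 0e) ⊕ 69 = 8c ⊕ 69 = e5
byte 2: (d2 ⊕ 6d) ⊕ 6e = bf ⊕ 6e = d1
byte 3: (de ⊕ b2) ⊕ 67 = 6c ⊕ 67 = 0b
byte 4: (ca ⊕ d8) ⊕ 20 = 12 ⊕ 20 = 32
byte 5: (a2 ⊕ d8) ⊕ 2d = 7a ⊕ 2d = 57
byte 6: (05 ⊕ fe) ⊕ 63 = fb ⊕ 63 = 98

dd e5 d1 0b 32 57 98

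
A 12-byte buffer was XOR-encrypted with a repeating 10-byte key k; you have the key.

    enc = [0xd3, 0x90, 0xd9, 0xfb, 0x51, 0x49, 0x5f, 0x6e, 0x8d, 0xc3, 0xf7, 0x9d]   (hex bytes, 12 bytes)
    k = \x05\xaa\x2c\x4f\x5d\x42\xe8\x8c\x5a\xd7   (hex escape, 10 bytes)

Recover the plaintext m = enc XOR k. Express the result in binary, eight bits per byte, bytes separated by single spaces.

The 10-byte key repeats, so the effective keystream is 05 aa 2c 4f 5d 42 e8 8c 5a d7 05 aa.
byte 0: d3 XOR 05 = d6
byte 1: 90 XOR aa = 3a
byte 2: d9 XOR 2c = f5
byte 3: fb XOR 4f = b4
byte 4: 51 XOR 5d = 0c
byte 5: 49 XOR 42 = 0b
byte 6: 5f XOR e8 = b7
byte 7: 6e XOR 8c = e2
byte 8: 8d XOR 5a = d7
byte 9: c3 XOR d7 = 14
byte 10: f7 XOR 05 = f2
byte 11: 9d XOR aa = 37

11010110 00111010 11110101 10110100 00001100 00001011 10110111 11100010 11010111 00010100 11110010 00110111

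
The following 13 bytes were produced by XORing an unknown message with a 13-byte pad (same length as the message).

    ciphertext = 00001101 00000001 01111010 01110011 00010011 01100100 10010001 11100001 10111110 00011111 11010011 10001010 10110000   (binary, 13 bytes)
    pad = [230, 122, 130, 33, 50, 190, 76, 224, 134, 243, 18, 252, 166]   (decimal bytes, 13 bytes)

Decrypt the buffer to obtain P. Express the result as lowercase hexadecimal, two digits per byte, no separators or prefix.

eb7bf85221dadd0138ecc17616

byte 0:  13 ⊕ 230 = 235
byte 1:   1 ⊕ 122 = 123
byte 2: 122 ⊕ 130 = 248
byte 3: 115 ⊕  33 =  82
byte 4:  19 ⊕  50 =  33
byte 5: 100 ⊕ 190 = 218
byte 6: 145 ⊕  76 = 221
byte 7: 225 ⊕ 224 =   1
byte 8: 190 ⊕ 134 =  56
byte 9:  31 ⊕ 243 = 236
byte 10: 211 ⊕  18 = 193
byte 11: 138 ⊕ 252 = 118
byte 12: 176 ⊕ 166 =  22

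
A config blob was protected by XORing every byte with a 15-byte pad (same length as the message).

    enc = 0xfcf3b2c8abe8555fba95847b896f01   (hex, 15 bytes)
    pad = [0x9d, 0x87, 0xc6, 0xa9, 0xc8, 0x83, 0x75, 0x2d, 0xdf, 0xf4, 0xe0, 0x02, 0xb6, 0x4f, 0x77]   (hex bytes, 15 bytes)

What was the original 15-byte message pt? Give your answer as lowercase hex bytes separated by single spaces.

61 74 74 61 63 6b 20 72 65 61 64 79 3f 20 76

XOR is its own inverse, so applying the key byte-wise gives the result directly.
fc XOR 9d = 61
f3 XOR 87 = 74
b2 XOR c6 = 74
c8 XOR a9 = 61
ab XOR c8 = 63
e8 XOR 83 = 6b
55 XOR 75 = 20
5f XOR 2d = 72
ba XOR df = 65
95 XOR f4 = 61
84 XOR e0 = 64
7b XOR 02 = 79
89 XOR b6 = 3f
6f XOR 4f = 20
01 XOR 77 = 76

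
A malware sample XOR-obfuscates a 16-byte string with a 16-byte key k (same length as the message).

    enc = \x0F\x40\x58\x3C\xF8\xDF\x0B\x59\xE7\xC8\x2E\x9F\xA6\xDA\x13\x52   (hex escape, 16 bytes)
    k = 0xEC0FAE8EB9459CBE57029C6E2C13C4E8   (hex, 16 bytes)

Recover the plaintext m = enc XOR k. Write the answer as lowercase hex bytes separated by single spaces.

e3 4f f6 b2 41 9a 97 e7 b0 ca b2 f1 8a c9 d7 ba

XOR is its own inverse, so applying the key byte-wise gives the result directly.
00001111 xor 11101100 = 11100011
01000000 xor 00001111 = 01001111
01011000 xor 10101110 = 11110110
00111100 xor 10001110 = 10110010
11111000 xor 10111001 = 01000001
11011111 xor 01000101 = 10011010
00001011 xor 10011100 = 10010111
01011001 xor 10111110 = 11100111
11100111 xor 01010111 = 10110000
11001000 xor 00000010 = 11001010
00101110 xor 10011100 = 10110010
10011111 xor 01101110 = 11110001
10100110 xor 00101100 = 10001010
11011010 xor 00010011 = 11001001
00010011 xor 11000100 = 11010111
01010010 xor 11101000 = 10111010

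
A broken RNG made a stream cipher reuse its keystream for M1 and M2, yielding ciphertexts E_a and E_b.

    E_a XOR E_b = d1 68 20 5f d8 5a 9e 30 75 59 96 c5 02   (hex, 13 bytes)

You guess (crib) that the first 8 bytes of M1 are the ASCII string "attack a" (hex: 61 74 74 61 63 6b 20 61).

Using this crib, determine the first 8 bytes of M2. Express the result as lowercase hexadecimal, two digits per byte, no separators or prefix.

b01c543ebb31be51

Since E_a ⊕ E_b = M1 ⊕ M2, XORing with the guessed M1 bytes yields the corresponding M2 bytes: M2 = (E_a ⊕ E_b) ⊕ M1.
d1 xor 61 = b0
68 xor 74 = 1c
20 xor 74 = 54
5f xor 61 = 3e
d8 xor 63 = bb
5a xor 6b = 31
9e xor 20 = be
30 xor 61 = 51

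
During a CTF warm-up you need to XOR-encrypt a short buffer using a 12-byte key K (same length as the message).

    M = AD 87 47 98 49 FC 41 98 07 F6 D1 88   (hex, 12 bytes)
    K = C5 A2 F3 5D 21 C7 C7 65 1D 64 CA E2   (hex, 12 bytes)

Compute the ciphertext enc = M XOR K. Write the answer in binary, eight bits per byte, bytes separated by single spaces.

01101000 00100101 10110100 11000101 01101000 00111011 10000110 11111101 00011010 10010010 00011011 01101010

byte 0: ad XOR c5 = 68
byte 1: 87 XOR a2 = 25
byte 2: 47 XOR f3 = b4
byte 3: 98 XOR 5d = c5
byte 4: 49 XOR 21 = 68
byte 5: fc XOR c7 = 3b
byte 6: 41 XOR c7 = 86
byte 7: 98 XOR 65 = fd
byte 8: 07 XOR 1d = 1a
byte 9: f6 XOR 64 = 92
byte 10: d1 XOR ca = 1b
byte 11: 88 XOR e2 = 6a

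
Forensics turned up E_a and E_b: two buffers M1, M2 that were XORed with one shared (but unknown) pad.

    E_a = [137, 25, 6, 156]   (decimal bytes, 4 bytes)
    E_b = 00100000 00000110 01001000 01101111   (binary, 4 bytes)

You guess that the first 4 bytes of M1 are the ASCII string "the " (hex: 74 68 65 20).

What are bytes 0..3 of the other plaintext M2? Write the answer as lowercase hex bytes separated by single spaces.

First, E_a ⊕ E_b = (M1 ⊕ K) ⊕ (M2 ⊕ K) = M1 ⊕ M2, so the key drops out. Then M2 = (M1 ⊕ M2) ⊕ M1 over the first 4 bytes.
byte 0: (89 ^ 20) ^ 74 = a9 ^ 74 = dd
byte 1: (19 ^ 06) ^ 68 = 1f ^ 68 = 77
byte 2: (06 ^ 48) ^ 65 = 4e ^ 65 = 2b
byte 3: (9c ^ 6f) ^ 20 = f3 ^ 20 = d3

dd 77 2b d3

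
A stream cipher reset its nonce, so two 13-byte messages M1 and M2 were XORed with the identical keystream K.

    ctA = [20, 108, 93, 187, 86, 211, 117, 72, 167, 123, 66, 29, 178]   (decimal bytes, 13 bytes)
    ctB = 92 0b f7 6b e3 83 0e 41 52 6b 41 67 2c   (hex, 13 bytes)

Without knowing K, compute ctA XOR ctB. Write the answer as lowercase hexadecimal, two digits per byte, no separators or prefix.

8667aad0b5507b09f510037a9e

ctA ⊕ ctB = (M1 ⊕ K) ⊕ (M2 ⊕ K) = M1 ⊕ M2 — the shared key cancels under XOR.
 20 ⊕ 146 = 134
108 ⊕  11 = 103
 93 ⊕ 247 = 170
187 ⊕ 107 = 208
 86 ⊕ 227 = 181
211 ⊕ 131 =  80
117 ⊕  14 = 123
 72 ⊕  65 =   9
167 ⊕  82 = 245
123 ⊕ 107 =  16
 66 ⊕  65 =   3
 29 ⊕ 103 = 122
178 ⊕  44 = 158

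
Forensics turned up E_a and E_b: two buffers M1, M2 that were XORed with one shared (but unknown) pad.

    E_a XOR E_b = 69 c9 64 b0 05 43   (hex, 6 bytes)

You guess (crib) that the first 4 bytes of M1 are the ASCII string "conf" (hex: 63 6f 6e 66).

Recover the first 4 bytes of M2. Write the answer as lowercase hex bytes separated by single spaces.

Since E_a ⊕ E_b = M1 ⊕ M2, XORing with the guessed M1 bytes yields the corresponding M2 bytes: M2 = (E_a ⊕ E_b) ⊕ M1.
69 ^ 63 = 0a
c9 ^ 6f = a6
64 ^ 6e = 0a
b0 ^ 66 = d6

0a a6 0a d6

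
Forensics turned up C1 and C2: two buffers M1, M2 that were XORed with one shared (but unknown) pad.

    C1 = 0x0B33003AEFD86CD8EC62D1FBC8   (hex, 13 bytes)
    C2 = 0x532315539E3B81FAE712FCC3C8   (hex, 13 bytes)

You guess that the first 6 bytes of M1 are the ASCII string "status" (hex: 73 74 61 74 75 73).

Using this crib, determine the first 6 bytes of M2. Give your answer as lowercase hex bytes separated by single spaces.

First, C1 ⊕ C2 = (M1 ⊕ K) ⊕ (M2 ⊕ K) = M1 ⊕ M2, so the key drops out. Then M2 = (M1 ⊕ M2) ⊕ M1 over the first 6 bytes.
byte 0: (0b ⊕ 53) ⊕ 73 = 58 ⊕ 73 = 2b
byte 1: (33 ⊕ 23) ⊕ 74 = 10 ⊕ 74 = 64
byte 2: (00 ⊕ 15) ⊕ 61 = 15 ⊕ 61 = 74
byte 3: (3a ⊕ 53) ⊕ 74 = 69 ⊕ 74 = 1d
byte 4: (ef ⊕ 9e) ⊕ 75 = 71 ⊕ 75 = 04
byte 5: (d8 ⊕ 3b) ⊕ 73 = e3 ⊕ 73 = 90

2b 64 74 1d 04 90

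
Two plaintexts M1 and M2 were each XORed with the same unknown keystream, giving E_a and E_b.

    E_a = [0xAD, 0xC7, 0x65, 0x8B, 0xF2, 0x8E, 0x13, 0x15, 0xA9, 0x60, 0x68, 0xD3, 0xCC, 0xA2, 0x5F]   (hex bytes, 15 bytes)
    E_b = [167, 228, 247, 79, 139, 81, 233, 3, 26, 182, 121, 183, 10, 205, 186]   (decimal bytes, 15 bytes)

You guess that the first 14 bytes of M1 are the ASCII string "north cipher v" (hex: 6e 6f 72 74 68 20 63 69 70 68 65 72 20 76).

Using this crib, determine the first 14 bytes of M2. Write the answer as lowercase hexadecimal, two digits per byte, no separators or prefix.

644ce0b011ff997fc3be7416e619

First, E_a ⊕ E_b = (M1 ⊕ K) ⊕ (M2 ⊕ K) = M1 ⊕ M2, so the key drops out. Then M2 = (M1 ⊕ M2) ⊕ M1 over the first 14 bytes.
byte 0: (ad xor a7) xor 6e = 0a xor 6e = 64
byte 1: (c7 xor e4) xor 6f = 23 xor 6f = 4c
byte 2: (65 xor f7) xor 72 = 92 xor 72 = e0
byte 3: (8b xor 4f) xor 74 = c4 xor 74 = b0
byte 4: (f2 xor 8b) xor 68 = 79 xor 68 = 11
byte 5: (8e xor 51) xor 20 = df xor 20 = ff
byte 6: (13 xor e9) xor 63 = fa xor 63 = 99
byte 7: (15 xor 03) xor 69 = 16 xor 69 = 7f
byte 8: (a9 xor 1a) xor 70 = b3 xor 70 = c3
byte 9: (60 xor b6) xor 68 = d6 xor 68 = be
byte 10: (68 xor 79) xor 65 = 11 xor 65 = 74
byte 11: (d3 xor b7) xor 72 = 64 xor 72 = 16
byte 12: (cc xor 0a) xor 20 = c6 xor 20 = e6
byte 13: (a2 xor cd) xor 76 = 6f xor 76 = 19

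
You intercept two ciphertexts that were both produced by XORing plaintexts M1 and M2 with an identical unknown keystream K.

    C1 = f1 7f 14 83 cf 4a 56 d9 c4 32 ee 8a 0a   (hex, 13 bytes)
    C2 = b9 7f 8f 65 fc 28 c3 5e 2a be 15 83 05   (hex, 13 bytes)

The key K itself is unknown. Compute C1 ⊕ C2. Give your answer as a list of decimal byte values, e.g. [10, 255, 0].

C1 ⊕ C2 = (M1 ⊕ K) ⊕ (M2 ⊕ K) = M1 ⊕ M2 — the shared key cancels under XOR.
11110001 ⊕ 10111001 = 01001000
01111111 ⊕ 01111111 = 00000000
00010100 ⊕ 10001111 = 10011011
10000011 ⊕ 01100101 = 11100110
11001111 ⊕ 11111100 = 00110011
01001010 ⊕ 00101000 = 01100010
01010110 ⊕ 11000011 = 10010101
11011001 ⊕ 01011110 = 10000111
11000100 ⊕ 00101010 = 11101110
00110010 ⊕ 10111110 = 10001100
11101110 ⊕ 00010101 = 11111011
10001010 ⊕ 10000011 = 00001001
00001010 ⊕ 00000101 = 00001111

[72, 0, 155, 230, 51, 98, 149, 135, 238, 140, 251, 9, 15]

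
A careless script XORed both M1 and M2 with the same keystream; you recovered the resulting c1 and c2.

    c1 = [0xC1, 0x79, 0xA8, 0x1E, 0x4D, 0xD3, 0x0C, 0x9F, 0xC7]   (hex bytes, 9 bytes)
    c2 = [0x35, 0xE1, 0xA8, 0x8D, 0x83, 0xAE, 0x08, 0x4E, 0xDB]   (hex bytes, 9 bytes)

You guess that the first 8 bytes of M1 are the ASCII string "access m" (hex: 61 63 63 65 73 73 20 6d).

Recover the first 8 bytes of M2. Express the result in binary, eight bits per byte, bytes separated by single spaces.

First, c1 ⊕ c2 = (M1 ⊕ K) ⊕ (M2 ⊕ K) = M1 ⊕ M2, so the key drops out. Then M2 = (M1 ⊕ M2) ⊕ M1 over the first 8 bytes.
byte 0: (c1 ⊕ 35) ⊕ 61 = f4 ⊕ 61 = 95
byte 1: (79 ⊕ e1) ⊕ 63 = 98 ⊕ 63 = fb
byte 2: (a8 ⊕ a8) ⊕ 63 = 00 ⊕ 63 = 63
byte 3: (1e ⊕ 8d) ⊕ 65 = 93 ⊕ 65 = f6
byte 4: (4d ⊕ 83) ⊕ 73 = ce ⊕ 73 = bd
byte 5: (d3 ⊕ ae) ⊕ 73 = 7d ⊕ 73 = 0e
byte 6: (0c ⊕ 08) ⊕ 20 = 04 ⊕ 20 = 24
byte 7: (9f ⊕ 4e) ⊕ 6d = d1 ⊕ 6d = bc

10010101 11111011 01100011 11110110 10111101 00001110 00100100 10111100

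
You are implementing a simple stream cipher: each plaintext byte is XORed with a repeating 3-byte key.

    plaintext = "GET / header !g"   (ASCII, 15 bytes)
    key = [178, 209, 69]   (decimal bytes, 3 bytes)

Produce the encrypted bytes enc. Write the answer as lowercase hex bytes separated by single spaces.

The 3-byte key repeats, so the effective keystream is b2 d1 45 b2 d1 45 b2 d1 45 b2 d1 45 b2 d1 45.
byte 0:  71 xor 178 = 245
byte 1:  69 xor 209 = 148
byte 2:  84 xor  69 =  17
byte 3:  32 xor 178 = 146
byte 4:  47 xor 209 = 254
byte 5:  32 xor  69 = 101
byte 6: 104 xor 178 = 218
byte 7: 101 xor 209 = 180
byte 8:  97 xor  69 =  36
byte 9: 100 xor 178 = 214
byte 10: 101 xor 209 = 180
byte 11: 114 xor  69 =  55
byte 12:  32 xor 178 = 146
byte 13:  33 xor 209 = 240
byte 14: 103 xor  69 =  34

f5 94 11 92 fe 65 da b4 24 d6 b4 37 92 f0 22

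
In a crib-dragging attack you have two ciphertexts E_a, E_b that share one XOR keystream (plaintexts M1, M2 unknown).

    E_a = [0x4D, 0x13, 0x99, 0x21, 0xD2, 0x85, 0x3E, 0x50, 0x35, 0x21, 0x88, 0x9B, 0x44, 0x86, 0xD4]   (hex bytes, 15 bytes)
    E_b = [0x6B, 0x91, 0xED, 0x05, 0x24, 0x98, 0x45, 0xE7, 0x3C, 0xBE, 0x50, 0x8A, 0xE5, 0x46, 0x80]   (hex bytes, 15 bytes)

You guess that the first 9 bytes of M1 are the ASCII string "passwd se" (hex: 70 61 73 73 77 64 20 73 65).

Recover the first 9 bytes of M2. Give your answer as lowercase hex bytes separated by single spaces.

First, E_a ⊕ E_b = (M1 ⊕ K) ⊕ (M2 ⊕ K) = M1 ⊕ M2, so the key drops out. Then M2 = (M1 ⊕ M2) ⊕ M1 over the first 9 bytes.
byte 0: (4d ^ 6b) ^ 70 = 26 ^ 70 = 56
byte 1: (13 ^ 91) ^ 61 = 82 ^ 61 = e3
byte 2: (99 ^ ed) ^ 73 = 74 ^ 73 = 07
byte 3: (21 ^ 05) ^ 73 = 24 ^ 73 = 57
byte 4: (d2 ^ 24) ^ 77 = f6 ^ 77 = 81
byte 5: (85 ^ 98) ^ 64 = 1d ^ 64 = 79
byte 6: (3e ^ 45) ^ 20 = 7b ^ 20 = 5b
byte 7: (50 ^ e7) ^ 73 = b7 ^ 73 = c4
byte 8: (35 ^ 3c) ^ 65 = 09 ^ 65 = 6c

56 e3 07 57 81 79 5b c4 6c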